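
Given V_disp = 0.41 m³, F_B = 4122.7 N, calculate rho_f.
Formula: F_B = \rho_f g V_{disp}
Substituting knowns: 4122.7 = rho_f·9.81·0.41
Solving for rho_f: rho_f = 4122.7/(9.81·0.41) = 1025 kg/m³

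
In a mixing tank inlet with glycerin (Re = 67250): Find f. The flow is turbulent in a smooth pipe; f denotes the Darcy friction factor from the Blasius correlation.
Formula: f = \frac{0.316}{Re^{0.25}}
f = 0.316/67250^0.25 = 0.01962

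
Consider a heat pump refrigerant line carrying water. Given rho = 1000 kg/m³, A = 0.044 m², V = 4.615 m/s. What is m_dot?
Formula: \dot{m} = \rho A V
m_dot = 1000·0.044·4.615 = 203.1 kg/s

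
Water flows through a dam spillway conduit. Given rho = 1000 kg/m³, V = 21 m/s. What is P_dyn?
Formula: P_{dyn} = \frac{1}{2} \rho V^2
P_dyn = 0.5·1000·21²/1000 = 220.5 kPa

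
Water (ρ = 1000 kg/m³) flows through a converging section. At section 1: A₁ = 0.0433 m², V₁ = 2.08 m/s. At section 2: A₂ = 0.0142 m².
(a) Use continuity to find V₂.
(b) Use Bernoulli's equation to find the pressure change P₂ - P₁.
(a) Continuity: A₁V₁=A₂V₂ -> V₂=A₁V₁/A₂=0.0433*2.08/0.0142=6.34 m/s
(b) Bernoulli: P₂-P₁=0.5*rho*(V₁^2-V₂^2)/1000=0.5*1000*(2.08^2-6.34^2)/1000=-17.93 kPa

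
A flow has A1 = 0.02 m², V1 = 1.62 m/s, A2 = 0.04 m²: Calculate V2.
Formula: V_2 = \frac{A_1 V_1}{A_2}
V2 = 0.02·1.62/0.04 = 0.81 m/s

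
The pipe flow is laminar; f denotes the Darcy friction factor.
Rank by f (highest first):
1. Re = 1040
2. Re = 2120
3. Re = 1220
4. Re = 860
Case 1: f = 0.06154
Case 2: f = 0.03019
Case 3: f = 0.05246
Case 4: f = 0.07442
Ranking (highest first): 4, 1, 3, 2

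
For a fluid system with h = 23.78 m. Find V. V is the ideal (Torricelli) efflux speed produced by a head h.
Formula: V = \sqrt{2 g h}
V = √(2·9.81·23.78) = 21.6 m/s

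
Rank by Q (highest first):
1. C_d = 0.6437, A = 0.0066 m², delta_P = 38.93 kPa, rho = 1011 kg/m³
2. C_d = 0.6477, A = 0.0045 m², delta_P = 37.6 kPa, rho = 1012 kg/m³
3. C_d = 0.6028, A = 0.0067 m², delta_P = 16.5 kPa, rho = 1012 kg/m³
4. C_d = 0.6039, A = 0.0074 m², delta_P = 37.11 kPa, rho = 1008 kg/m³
Case 1: Q = 37.28 L/s
Case 2: Q = 25.12 L/s
Case 3: Q = 23.06 L/s
Case 4: Q = 38.35 L/s
Ranking (highest first): 4, 1, 2, 3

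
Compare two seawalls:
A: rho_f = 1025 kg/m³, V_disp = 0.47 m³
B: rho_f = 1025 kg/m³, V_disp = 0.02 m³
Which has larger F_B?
F_B(A) = 4726 N, F_B(B) = 201.1 N. Answer: A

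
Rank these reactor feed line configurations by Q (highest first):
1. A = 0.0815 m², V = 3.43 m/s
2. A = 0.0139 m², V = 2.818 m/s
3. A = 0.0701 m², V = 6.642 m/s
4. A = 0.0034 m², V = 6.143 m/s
Case 1: Q = 279.5 L/s
Case 2: Q = 39.17 L/s
Case 3: Q = 465.6 L/s
Case 4: Q = 20.89 L/s
Ranking (highest first): 3, 1, 2, 4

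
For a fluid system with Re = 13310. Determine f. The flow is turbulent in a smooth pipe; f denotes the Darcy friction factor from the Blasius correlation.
Formula: f = \frac{0.316}{Re^{0.25}}
f = 0.316/13310^0.25 = 0.02942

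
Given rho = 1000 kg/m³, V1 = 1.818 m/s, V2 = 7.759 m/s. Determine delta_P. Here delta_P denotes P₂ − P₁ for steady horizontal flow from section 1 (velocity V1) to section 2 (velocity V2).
Formula: \Delta P = \frac{1}{2} \rho (V_1^2 - V_2^2)
delta_P = 0.5·1000·(1.818² − 7.759²)/1000 = -28.45 kPa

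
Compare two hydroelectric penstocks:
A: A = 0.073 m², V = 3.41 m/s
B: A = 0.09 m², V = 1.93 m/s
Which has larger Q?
Q(A) = 248.9 L/s, Q(B) = 173.7 L/s. Answer: A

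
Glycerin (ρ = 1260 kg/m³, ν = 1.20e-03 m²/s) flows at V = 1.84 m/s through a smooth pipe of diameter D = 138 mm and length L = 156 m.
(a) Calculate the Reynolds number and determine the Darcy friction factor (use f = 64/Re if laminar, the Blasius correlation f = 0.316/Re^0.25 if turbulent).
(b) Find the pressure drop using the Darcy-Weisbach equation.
(a) Re = V·D/ν = 1.84·0.138/1.20e-03 = 211.6 → laminar (Re < 2300); f = 64/Re = 64/211.6 = 0.30246
(b) Darcy-Weisbach: ΔP = f·(L/D)·½ρV²/1000 = 0.30246·(156/0.138)·½·1260·1.84²/1000 = 729.3 kPa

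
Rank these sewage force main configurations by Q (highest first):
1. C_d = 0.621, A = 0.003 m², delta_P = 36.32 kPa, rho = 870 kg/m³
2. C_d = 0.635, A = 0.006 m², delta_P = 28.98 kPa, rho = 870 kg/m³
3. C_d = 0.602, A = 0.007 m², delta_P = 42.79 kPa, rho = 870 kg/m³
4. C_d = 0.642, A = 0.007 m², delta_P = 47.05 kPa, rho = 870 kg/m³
Case 1: Q = 17.02 L/s
Case 2: Q = 31.1 L/s
Case 3: Q = 41.79 L/s
Case 4: Q = 46.74 L/s
Ranking (highest first): 4, 3, 2, 1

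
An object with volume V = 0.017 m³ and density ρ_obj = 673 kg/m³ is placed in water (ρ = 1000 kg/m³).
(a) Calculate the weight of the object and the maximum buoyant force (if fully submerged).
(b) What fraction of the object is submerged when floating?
(a) W=rho_obj*g*V=673*9.81*0.017=112.2 N; F_B(max)=rho*g*V=1000*9.81*0.017=166.8 N
(b) Floating fraction=rho_obj/rho=673/1000=0.673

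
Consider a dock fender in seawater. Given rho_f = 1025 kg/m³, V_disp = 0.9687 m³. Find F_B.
Formula: F_B = \rho_f g V_{disp}
F_B = 1025·9.81·0.9687 = 9741 N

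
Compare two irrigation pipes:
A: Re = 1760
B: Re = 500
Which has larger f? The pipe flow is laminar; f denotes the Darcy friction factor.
f(A) = 0.03636, f(B) = 0.128. Answer: B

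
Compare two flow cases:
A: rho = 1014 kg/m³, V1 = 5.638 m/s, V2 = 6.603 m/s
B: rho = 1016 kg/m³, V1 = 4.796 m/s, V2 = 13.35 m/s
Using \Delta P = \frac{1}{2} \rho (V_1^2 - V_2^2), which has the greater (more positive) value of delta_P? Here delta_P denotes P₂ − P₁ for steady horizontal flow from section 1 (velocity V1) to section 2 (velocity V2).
delta_P(A) = -5.989 kPa, delta_P(B) = -78.85 kPa. Answer: A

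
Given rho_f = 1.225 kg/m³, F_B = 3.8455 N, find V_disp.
Formula: F_B = \rho_f g V_{disp}
Substituting knowns: 3.8455 = 1.225·9.81·V_disp
Solving for V_disp: V_disp = 3.8455/(1.225·9.81) = 0.32 m³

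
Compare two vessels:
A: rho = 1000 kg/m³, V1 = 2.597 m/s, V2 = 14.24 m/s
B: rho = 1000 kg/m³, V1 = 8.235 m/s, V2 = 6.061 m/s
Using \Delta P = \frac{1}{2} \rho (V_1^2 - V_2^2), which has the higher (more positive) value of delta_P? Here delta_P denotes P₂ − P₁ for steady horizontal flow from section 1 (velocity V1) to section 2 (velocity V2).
delta_P(A) = -98.02 kPa, delta_P(B) = 15.54 kPa. Answer: B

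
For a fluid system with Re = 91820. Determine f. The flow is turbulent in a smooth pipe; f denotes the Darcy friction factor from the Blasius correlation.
Formula: f = \frac{0.316}{Re^{0.25}}
f = 0.316/91820^0.25 = 0.01815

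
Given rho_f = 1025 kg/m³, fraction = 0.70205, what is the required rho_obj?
Formula: f_{sub} = \frac{\rho_{obj}}{\rho_f}
Substituting knowns: 0.70205 = rho_obj/1025
Solving for rho_obj: rho_obj = 0.70205·1025 = 719.6 kg/m³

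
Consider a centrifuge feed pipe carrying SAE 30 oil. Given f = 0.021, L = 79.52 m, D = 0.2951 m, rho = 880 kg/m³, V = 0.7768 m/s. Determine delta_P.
Formula: \Delta P = f \frac{L}{D} \frac{\rho V^2}{2}
delta_P = 0.021·(79.52/0.2951)·0.5·880·0.7768²/1000 = 1.502 kPa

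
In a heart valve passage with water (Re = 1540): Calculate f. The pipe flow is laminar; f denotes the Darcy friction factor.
Formula: f = \frac{64}{Re}
f = 64/1540 = 0.04156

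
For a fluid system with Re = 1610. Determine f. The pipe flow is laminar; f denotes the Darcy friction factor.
Formula: f = \frac{64}{Re}
f = 64/1610 = 0.03975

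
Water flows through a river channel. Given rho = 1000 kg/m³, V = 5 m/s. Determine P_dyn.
Formula: P_{dyn} = \frac{1}{2} \rho V^2
P_dyn = 0.5·1000·5²/1000 = 12.5 kPa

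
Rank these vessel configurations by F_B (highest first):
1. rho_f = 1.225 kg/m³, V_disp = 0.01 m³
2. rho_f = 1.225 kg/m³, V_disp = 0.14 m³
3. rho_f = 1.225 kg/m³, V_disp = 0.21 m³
Case 1: F_B = 0.1202 N
Case 2: F_B = 1.682 N
Case 3: F_B = 2.524 N
Ranking (highest first): 3, 2, 1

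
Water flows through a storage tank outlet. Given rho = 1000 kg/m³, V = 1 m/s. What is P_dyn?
Formula: P_{dyn} = \frac{1}{2} \rho V^2
P_dyn = 0.5·1000·1²/1000 = 0.5 kPa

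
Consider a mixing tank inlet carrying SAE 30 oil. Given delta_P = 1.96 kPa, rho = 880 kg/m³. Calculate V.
Formula: V = \sqrt{\frac{2 \Delta P}{\rho}}
V = √(2·(1.96·1000)/880) = 2.111 m/s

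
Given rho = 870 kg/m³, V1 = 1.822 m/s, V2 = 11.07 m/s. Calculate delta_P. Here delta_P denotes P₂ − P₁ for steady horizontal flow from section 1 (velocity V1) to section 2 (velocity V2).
Formula: \Delta P = \frac{1}{2} \rho (V_1^2 - V_2^2)
delta_P = 0.5·870·(1.822² − 11.07²)/1000 = -51.86 kPa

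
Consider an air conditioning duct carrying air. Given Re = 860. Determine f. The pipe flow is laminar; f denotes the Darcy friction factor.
Formula: f = \frac{64}{Re}
f = 64/860 = 0.07442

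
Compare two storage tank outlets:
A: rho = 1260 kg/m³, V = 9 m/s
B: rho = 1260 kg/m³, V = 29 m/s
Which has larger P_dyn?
P_dyn(A) = 51.03 kPa, P_dyn(B) = 529.8 kPa. Answer: B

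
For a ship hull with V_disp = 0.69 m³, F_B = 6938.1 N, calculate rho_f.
Formula: F_B = \rho_f g V_{disp}
Substituting knowns: 6938.1 = rho_f·9.81·0.69
Solving for rho_f: rho_f = 6938.1/(9.81·0.69) = 1025 kg/m³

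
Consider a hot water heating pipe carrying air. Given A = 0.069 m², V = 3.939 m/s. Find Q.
Formula: Q = A V
Q = 0.069·3.939·1000 = 271.8 L/s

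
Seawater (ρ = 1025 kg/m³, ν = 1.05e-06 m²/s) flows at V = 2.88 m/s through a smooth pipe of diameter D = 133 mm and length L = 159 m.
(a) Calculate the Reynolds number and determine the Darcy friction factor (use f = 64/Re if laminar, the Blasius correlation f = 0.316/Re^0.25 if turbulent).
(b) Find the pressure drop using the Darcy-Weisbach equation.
(a) Re = V·D/ν = 2.88·0.133/1.05e-06 = 364800 → turbulent (Re > 4000); f = 0.316/Re^0.25 = 0.316/364800^0.25 = 0.012858 (Blasius is strictly valid for Re ≲ 1e5; used here as the smooth-pipe estimate the problem specifies)
(b) Darcy-Weisbach: ΔP = f·(L/D)·½ρV²/1000 = 0.012858·(159/0.133)·½·1025·2.88²/1000 = 65.34 kPa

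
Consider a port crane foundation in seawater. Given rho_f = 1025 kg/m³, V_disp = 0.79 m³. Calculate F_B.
Formula: F_B = \rho_f g V_{disp}
F_B = 1025·9.81·0.79 = 7944 N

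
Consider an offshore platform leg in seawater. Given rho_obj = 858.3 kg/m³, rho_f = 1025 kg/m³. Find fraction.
Formula: f_{sub} = \frac{\rho_{obj}}{\rho_f}
fraction = 858.3/1025 = 0.8374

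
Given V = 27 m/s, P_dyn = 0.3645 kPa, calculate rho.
Formula: P_{dyn} = \frac{1}{2} \rho V^2
Substituting knowns: 0.3645 = 0.5·rho·27²/1000
Solving for rho: rho = 2·(0.3645·1000)/27² = 1 kg/m³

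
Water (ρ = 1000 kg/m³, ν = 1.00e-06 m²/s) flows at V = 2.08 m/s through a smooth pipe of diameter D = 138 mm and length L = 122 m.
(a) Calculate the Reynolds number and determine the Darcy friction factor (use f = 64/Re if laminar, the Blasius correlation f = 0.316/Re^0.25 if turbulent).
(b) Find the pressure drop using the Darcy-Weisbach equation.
(a) Re = V·D/ν = 2.08·0.138/1.00e-06 = 287040 → turbulent (Re > 4000); f = 0.316/Re^0.25 = 0.316/287040^0.25 = 0.013652 (Blasius is strictly valid for Re ≲ 1e5; used here as the smooth-pipe estimate the problem specifies)
(b) Darcy-Weisbach: ΔP = f·(L/D)·½ρV²/1000 = 0.013652·(122/0.138)·½·1000·2.08²/1000 = 26.11 kPa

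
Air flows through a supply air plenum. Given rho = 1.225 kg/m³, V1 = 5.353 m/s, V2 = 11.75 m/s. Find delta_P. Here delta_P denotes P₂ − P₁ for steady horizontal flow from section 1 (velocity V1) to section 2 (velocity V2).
Formula: \Delta P = \frac{1}{2} \rho (V_1^2 - V_2^2)
delta_P = 0.5·1.225·(5.353² − 11.75²)/1000 = -0.06701 kPa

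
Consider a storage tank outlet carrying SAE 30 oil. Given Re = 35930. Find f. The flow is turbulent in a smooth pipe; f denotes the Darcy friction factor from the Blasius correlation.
Formula: f = \frac{0.316}{Re^{0.25}}
f = 0.316/35930^0.25 = 0.02295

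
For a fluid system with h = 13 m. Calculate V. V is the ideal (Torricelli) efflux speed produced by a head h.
Formula: V = \sqrt{2 g h}
V = √(2·9.81·13) = 15.97 m/s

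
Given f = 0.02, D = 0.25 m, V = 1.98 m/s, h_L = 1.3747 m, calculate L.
Formula: h_L = f \frac{L}{D} \frac{V^2}{2g}
Substituting knowns: 1.3747 = 0.02·(L/0.25)·1.98²/(2·9.81)
Solving for L: L = 1.3747·2·9.81·0.25/(0.02·1.98²) = 86 m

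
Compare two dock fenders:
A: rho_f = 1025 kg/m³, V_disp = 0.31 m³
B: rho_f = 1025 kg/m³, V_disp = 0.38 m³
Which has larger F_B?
F_B(A) = 3117 N, F_B(B) = 3821 N. Answer: B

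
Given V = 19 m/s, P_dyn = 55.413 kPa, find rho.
Formula: P_{dyn} = \frac{1}{2} \rho V^2
Substituting knowns: 55.413 = 0.5·rho·19²/1000
Solving for rho: rho = 2·(55.413·1000)/19² = 307 kg/m³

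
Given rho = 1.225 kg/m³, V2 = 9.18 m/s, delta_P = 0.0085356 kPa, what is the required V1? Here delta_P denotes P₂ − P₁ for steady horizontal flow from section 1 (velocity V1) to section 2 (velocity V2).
Formula: \Delta P = \frac{1}{2} \rho (V_1^2 - V_2^2)
Substituting knowns: 0.0085356 = 0.5·1.225·(V1² − 9.18²)/1000
Solving for V1: V1 = √(9.18² + 2·(0.0085356·1000)/1.225) = 9.91 m/s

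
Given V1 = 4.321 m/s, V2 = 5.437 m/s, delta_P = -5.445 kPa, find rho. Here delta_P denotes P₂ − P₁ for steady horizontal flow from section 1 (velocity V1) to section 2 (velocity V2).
Formula: \Delta P = \frac{1}{2} \rho (V_1^2 - V_2^2)
Substituting knowns: -5.445 = 0.5·rho·(4.321² − 5.437²)/1000
Solving for rho: rho = 2·(-5.445·1000)/(4.321² − 5.437²) = 1000 kg/m³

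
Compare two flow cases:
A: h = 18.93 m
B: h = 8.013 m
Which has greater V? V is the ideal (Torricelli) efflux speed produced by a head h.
V(A) = 19.27 m/s, V(B) = 12.54 m/s. Answer: A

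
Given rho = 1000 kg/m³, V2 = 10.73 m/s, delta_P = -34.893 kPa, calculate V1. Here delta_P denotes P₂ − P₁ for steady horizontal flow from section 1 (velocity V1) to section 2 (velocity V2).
Formula: \Delta P = \frac{1}{2} \rho (V_1^2 - V_2^2)
Substituting knowns: -34.893 = 0.5·1000·(V1² − 10.73²)/1000
Solving for V1: V1 = √(10.73² + 2·(-34.893·1000)/1000) = 6.734 m/s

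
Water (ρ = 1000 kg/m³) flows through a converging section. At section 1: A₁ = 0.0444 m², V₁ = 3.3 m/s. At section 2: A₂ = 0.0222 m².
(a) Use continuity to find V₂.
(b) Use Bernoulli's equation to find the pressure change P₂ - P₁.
(a) Continuity: A₁V₁=A₂V₂ -> V₂=A₁V₁/A₂=0.0444*3.3/0.0222=6.60 m/s
(b) Bernoulli: P₂-P₁=0.5*rho*(V₁^2-V₂^2)/1000=0.5*1000*(3.3^2-6.60^2)/1000=-16.33 kPa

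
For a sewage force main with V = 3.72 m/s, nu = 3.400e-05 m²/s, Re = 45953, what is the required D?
Formula: Re = \frac{V D}{\nu}
Substituting knowns: 45953 = 3.72·D/3.400e-05
Solving for D: D = 45953·3.400e-05/3.72 = 0.42 m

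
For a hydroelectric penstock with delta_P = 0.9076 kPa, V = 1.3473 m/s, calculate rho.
Formula: V = \sqrt{\frac{2 \Delta P}{\rho}}
Substituting knowns: 1.3473 = √(2·(0.9076·1000)/rho)
Solving for rho: rho = 2·(0.9076·1000)/1.3473² = 1000 kg/m³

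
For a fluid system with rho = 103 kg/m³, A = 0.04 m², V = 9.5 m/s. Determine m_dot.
Formula: \dot{m} = \rho A V
m_dot = 103·0.04·9.5 = 39.14 kg/s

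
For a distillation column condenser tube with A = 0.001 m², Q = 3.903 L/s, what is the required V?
Formula: Q = A V
Substituting knowns: 3.903 = 0.001·V·1000
Solving for V: V = (3.903/1000)/0.001 = 3.903 m/s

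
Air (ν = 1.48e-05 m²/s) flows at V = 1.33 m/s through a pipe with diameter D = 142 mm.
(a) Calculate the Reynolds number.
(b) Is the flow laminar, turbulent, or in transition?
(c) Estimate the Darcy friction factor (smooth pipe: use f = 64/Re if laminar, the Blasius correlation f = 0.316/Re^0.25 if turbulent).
(a) Re = V·D/ν = 1.33·0.142/1.48e-05 = 12761
(b) Flow regime: turbulent (Re > 4000)
(c) Friction factor: f = 0.316/Re^0.25 = 0.316/12761^0.25 = 0.02973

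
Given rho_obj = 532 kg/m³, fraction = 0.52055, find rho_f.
Formula: f_{sub} = \frac{\rho_{obj}}{\rho_f}
Substituting knowns: 0.52055 = 532/rho_f
Solving for rho_f: rho_f = 532/0.52055 = 1022 kg/m³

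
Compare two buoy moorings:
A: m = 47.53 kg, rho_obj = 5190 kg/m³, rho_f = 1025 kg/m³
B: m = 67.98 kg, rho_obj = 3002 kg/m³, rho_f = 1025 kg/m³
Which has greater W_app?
W_app(A) = 374.2 N, W_app(B) = 439.2 N. Answer: B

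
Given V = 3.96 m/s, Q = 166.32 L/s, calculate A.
Formula: Q = A V
Substituting knowns: 166.32 = A·3.96·1000
Solving for A: A = (166.32/1000)/3.96 = 0.042 m²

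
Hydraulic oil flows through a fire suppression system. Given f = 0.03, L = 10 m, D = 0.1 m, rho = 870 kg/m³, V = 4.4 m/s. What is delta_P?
Formula: \Delta P = f \frac{L}{D} \frac{\rho V^2}{2}
delta_P = 0.03·(10/0.1)·0.5·870·4.4²/1000 = 25.26 kPa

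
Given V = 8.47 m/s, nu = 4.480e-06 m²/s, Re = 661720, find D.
Formula: Re = \frac{V D}{\nu}
Substituting knowns: 661720 = 8.47·D/4.480e-06
Solving for D: D = 661720·4.480e-06/8.47 = 0.35 m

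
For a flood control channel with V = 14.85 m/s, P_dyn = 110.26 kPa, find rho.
Formula: P_{dyn} = \frac{1}{2} \rho V^2
Substituting knowns: 110.26 = 0.5·rho·14.85²/1000
Solving for rho: rho = 2·(110.26·1000)/14.85² = 1000 kg/m³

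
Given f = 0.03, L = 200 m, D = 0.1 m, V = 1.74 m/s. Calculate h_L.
Formula: h_L = f \frac{L}{D} \frac{V^2}{2g}
h_L = 0.03·(200/0.1)·1.74²/(2·9.81) = 9.259 m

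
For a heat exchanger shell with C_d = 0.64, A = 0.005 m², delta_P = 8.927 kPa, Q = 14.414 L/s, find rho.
Formula: Q = C_d A \sqrt{\frac{2 \Delta P}{\rho}}
Substituting knowns: 14.414 = 0.64·0.005·√(2·(8.927·1000)/rho)·1000
Solving for rho: rho = 2·(8.927·1000)/((14.414/1000)/(0.64·0.005))² = 880 kg/m³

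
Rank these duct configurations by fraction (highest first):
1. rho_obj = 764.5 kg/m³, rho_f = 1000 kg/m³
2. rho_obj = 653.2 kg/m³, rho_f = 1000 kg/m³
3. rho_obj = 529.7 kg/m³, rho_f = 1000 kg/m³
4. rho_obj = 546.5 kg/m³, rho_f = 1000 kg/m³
Case 1: fraction = 0.7645
Case 2: fraction = 0.6532
Case 3: fraction = 0.5297
Case 4: fraction = 0.5465
Ranking (highest first): 1, 2, 4, 3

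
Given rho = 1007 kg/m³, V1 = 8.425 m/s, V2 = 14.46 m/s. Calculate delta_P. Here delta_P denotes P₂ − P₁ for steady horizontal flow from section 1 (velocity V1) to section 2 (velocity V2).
Formula: \Delta P = \frac{1}{2} \rho (V_1^2 - V_2^2)
delta_P = 0.5·1007·(8.425² − 14.46²)/1000 = -69.54 kPa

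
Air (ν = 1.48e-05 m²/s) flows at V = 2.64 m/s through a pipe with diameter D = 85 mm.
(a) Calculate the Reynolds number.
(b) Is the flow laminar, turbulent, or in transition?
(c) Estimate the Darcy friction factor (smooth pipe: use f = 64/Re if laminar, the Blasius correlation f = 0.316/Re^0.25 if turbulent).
(a) Re = V·D/ν = 2.64·0.085/1.48e-05 = 15162
(b) Flow regime: turbulent (Re > 4000)
(c) Friction factor: f = 0.316/Re^0.25 = 0.316/15162^0.25 = 0.02848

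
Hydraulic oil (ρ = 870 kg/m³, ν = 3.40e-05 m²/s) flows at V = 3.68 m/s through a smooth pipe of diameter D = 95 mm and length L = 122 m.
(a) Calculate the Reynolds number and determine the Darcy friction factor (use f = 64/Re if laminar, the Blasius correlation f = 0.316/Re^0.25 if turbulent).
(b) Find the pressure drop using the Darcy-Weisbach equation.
(a) Re = V·D/ν = 3.68·0.095/3.40e-05 = 10282 → turbulent (Re > 4000); f = 0.316/Re^0.25 = 0.316/10282^0.25 = 0.031381
(b) Darcy-Weisbach: ΔP = f·(L/D)·½ρV²/1000 = 0.031381·(122/0.095)·½·870·3.68²/1000 = 237.4 kPa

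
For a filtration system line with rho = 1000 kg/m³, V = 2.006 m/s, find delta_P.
Formula: V = \sqrt{\frac{2 \Delta P}{\rho}}
Substituting knowns: 2.006 = √(2·(delta_P·1000)/1000)
Solving for delta_P: delta_P = 2.006²·1000/2/1000 = 2.012 kPa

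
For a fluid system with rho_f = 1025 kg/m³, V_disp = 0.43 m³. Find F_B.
Formula: F_B = \rho_f g V_{disp}
F_B = 1025·9.81·0.43 = 4324 N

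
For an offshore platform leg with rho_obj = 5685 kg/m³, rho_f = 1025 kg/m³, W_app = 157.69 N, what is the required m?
Formula: W_{app} = mg\left(1 - \frac{\rho_f}{\rho_{obj}}\right)
Substituting knowns: 157.69 = m·9.81·(1 − 1025/5685)
Solving for m: m = 157.69/(9.81·(1 − 1025/5685)) = 19.61 kg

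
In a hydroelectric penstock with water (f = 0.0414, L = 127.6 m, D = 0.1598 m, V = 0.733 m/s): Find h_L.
Formula: h_L = f \frac{L}{D} \frac{V^2}{2g}
h_L = 0.0414·(127.6/0.1598)·0.733²/(2·9.81) = 0.9053 m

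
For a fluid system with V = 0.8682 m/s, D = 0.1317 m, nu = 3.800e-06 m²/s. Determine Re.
Formula: Re = \frac{V D}{\nu}
Re = 0.8682·0.1317/3.800e-06 = 30090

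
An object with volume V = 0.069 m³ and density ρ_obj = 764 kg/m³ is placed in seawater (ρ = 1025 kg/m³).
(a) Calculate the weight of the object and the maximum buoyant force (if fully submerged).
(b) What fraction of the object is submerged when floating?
(a) W=rho_obj*g*V=764*9.81*0.069=517.1 N; F_B(max)=rho*g*V=1025*9.81*0.069=693.8 N
(b) Floating fraction=rho_obj/rho=764/1025=0.745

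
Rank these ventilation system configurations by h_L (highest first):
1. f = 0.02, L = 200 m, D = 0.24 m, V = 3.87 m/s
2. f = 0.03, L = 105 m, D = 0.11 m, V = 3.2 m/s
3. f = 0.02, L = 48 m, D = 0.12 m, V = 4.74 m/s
Case 1: h_L = 12.72 m
Case 2: h_L = 14.95 m
Case 3: h_L = 9.161 m
Ranking (highest first): 2, 1, 3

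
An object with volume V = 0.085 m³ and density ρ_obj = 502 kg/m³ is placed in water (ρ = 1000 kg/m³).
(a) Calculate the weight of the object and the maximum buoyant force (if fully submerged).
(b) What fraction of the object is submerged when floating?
(a) W=rho_obj*g*V=502*9.81*0.085=418.6 N; F_B(max)=rho*g*V=1000*9.81*0.085=833.9 N
(b) Floating fraction=rho_obj/rho=502/1000=0.502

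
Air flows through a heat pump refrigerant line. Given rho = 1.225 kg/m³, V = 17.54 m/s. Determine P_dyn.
Formula: P_{dyn} = \frac{1}{2} \rho V^2
P_dyn = 0.5·1.225·17.54²/1000 = 0.1884 kPa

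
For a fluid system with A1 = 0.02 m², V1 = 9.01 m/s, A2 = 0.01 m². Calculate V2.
Formula: V_2 = \frac{A_1 V_1}{A_2}
V2 = 0.02·9.01/0.01 = 18.02 m/s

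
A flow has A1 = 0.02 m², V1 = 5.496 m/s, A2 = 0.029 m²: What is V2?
Formula: V_2 = \frac{A_1 V_1}{A_2}
V2 = 0.02·5.496/0.029 = 3.79 m/s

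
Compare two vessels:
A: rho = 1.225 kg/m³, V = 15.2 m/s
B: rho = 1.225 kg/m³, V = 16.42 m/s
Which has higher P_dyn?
P_dyn(A) = 0.1415 kPa, P_dyn(B) = 0.1651 kPa. Answer: B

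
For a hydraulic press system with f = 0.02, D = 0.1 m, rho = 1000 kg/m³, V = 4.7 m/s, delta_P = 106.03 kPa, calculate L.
Formula: \Delta P = f \frac{L}{D} \frac{\rho V^2}{2}
Substituting knowns: 106.03 = 0.02·(L/0.1)·0.5·1000·4.7²/1000
Solving for L: L = (106.03·1000)·0.1/(0.02·0.5·1000·4.7²) = 48 m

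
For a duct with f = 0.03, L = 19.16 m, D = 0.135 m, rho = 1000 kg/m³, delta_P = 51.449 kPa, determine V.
Formula: \Delta P = f \frac{L}{D} \frac{\rho V^2}{2}
Substituting knowns: 51.449 = 0.03·(19.16/0.135)·0.5·1000·V²/1000
Solving for V: V = √((51.449·1000)/(0.03·(19.16/0.135)·0.5·1000)) = 4.916 m/s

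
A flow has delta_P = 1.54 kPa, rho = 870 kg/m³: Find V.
Formula: V = \sqrt{\frac{2 \Delta P}{\rho}}
V = √(2·(1.54·1000)/870) = 1.882 m/s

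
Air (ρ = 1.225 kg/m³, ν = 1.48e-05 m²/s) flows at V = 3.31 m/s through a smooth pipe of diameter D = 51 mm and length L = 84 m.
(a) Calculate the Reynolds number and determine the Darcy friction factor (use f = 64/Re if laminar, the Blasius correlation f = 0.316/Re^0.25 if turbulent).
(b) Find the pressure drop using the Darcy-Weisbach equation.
(a) Re = V·D/ν = 3.31·0.051/1.48e-05 = 11406 → turbulent (Re > 4000); f = 0.316/Re^0.25 = 0.316/11406^0.25 = 0.030578
(b) Darcy-Weisbach: ΔP = f·(L/D)·½ρV²/1000 = 0.030578·(84/0.051)·½·1.225·3.31²/1000 = 0.338 kPa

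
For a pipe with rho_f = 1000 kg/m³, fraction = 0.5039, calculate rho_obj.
Formula: f_{sub} = \frac{\rho_{obj}}{\rho_f}
Substituting knowns: 0.5039 = rho_obj/1000
Solving for rho_obj: rho_obj = 0.5039·1000 = 503.9 kg/m³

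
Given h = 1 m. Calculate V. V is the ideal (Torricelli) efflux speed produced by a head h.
Formula: V = \sqrt{2 g h}
V = √(2·9.81·1) = 4.429 m/s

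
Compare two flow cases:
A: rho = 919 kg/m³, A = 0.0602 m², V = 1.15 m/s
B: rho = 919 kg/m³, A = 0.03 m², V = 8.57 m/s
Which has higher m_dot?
m_dot(A) = 63.62 kg/s, m_dot(B) = 236.3 kg/s. Answer: B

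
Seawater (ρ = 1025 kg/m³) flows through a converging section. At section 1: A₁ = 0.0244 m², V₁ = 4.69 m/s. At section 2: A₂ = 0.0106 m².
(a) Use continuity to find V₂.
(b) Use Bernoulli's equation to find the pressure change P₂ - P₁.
(a) Continuity: A₁V₁=A₂V₂ -> V₂=A₁V₁/A₂=0.0244*4.69/0.0106=10.80 m/s
(b) Bernoulli: P₂-P₁=0.5*rho*(V₁^2-V₂^2)/1000=0.5*1025*(4.69^2-10.80^2)/1000=-48.5 kPa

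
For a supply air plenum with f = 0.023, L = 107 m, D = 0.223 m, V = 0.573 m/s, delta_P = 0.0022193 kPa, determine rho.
Formula: \Delta P = f \frac{L}{D} \frac{\rho V^2}{2}
Substituting knowns: 0.0022193 = 0.023·(107/0.223)·0.5·rho·0.573²/1000
Solving for rho: rho = (0.0022193·1000)/(0.023·(107/0.223)·0.5·0.573²) = 1.225 kg/m³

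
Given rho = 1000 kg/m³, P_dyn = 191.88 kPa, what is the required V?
Formula: P_{dyn} = \frac{1}{2} \rho V^2
Substituting knowns: 191.88 = 0.5·1000·V²/1000
Solving for V: V = √(2·(191.88·1000)/1000) = 19.59 m/s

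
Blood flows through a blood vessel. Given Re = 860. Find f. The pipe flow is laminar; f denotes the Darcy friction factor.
Formula: f = \frac{64}{Re}
f = 64/860 = 0.07442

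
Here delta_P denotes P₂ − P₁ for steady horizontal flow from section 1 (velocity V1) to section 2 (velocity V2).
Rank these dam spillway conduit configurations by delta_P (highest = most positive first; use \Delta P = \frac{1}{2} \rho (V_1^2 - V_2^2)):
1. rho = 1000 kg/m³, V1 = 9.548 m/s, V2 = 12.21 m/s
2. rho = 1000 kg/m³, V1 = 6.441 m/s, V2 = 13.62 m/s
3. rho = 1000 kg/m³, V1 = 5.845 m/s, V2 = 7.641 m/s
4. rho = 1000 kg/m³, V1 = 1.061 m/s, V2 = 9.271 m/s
Case 1: delta_P = -28.96 kPa
Case 2: delta_P = -72.01 kPa
Case 3: delta_P = -12.11 kPa
Case 4: delta_P = -42.41 kPa
Ranking (highest first): 3, 1, 4, 2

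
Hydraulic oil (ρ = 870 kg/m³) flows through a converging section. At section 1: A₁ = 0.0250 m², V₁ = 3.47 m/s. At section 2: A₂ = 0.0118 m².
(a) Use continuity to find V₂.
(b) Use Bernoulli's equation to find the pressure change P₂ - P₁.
(a) Continuity: A₁V₁=A₂V₂ -> V₂=A₁V₁/A₂=0.0250*3.47/0.0118=7.35 m/s
(b) Bernoulli: P₂-P₁=0.5*rho*(V₁^2-V₂^2)/1000=0.5*870*(3.47^2-7.35^2)/1000=-18.26 kPa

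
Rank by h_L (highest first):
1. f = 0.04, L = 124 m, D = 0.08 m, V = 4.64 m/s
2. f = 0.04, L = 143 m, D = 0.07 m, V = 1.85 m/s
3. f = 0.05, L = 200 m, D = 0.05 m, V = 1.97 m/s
Case 1: h_L = 68.03 m
Case 2: h_L = 14.25 m
Case 3: h_L = 39.56 m
Ranking (highest first): 1, 3, 2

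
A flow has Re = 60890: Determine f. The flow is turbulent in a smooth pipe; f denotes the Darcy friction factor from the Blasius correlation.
Formula: f = \frac{0.316}{Re^{0.25}}
f = 0.316/60890^0.25 = 0.02012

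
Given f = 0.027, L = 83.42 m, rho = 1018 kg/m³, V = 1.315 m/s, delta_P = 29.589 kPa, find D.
Formula: \Delta P = f \frac{L}{D} \frac{\rho V^2}{2}
Substituting knowns: 29.589 = 0.027·(83.42/D)·0.5·1018·1.315²/1000
Solving for D: D = 0.027·83.42·0.5·1018·1.315²/(29.589·1000) = 0.067 m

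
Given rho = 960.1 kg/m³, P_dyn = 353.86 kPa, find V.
Formula: P_{dyn} = \frac{1}{2} \rho V^2
Substituting knowns: 353.86 = 0.5·960.1·V²/1000
Solving for V: V = √(2·(353.86·1000)/960.1) = 27.15 m/s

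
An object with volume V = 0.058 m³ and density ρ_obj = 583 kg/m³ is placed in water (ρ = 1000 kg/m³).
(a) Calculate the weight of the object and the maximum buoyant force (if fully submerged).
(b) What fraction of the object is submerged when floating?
(a) W=rho_obj*g*V=583*9.81*0.058=331.7 N; F_B(max)=rho*g*V=1000*9.81*0.058=569.0 N
(b) Floating fraction=rho_obj/rho=583/1000=0.583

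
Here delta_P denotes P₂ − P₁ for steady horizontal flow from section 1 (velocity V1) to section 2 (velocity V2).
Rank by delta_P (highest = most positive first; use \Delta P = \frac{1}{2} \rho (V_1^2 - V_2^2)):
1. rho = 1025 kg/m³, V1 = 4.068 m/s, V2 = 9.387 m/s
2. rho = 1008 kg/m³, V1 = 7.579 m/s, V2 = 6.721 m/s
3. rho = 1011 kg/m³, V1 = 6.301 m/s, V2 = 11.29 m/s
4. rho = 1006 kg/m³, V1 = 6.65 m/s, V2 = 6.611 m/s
Case 1: delta_P = -36.68 kPa
Case 2: delta_P = 6.184 kPa
Case 3: delta_P = -44.36 kPa
Case 4: delta_P = 0.2601 kPa
Ranking (highest first): 2, 4, 1, 3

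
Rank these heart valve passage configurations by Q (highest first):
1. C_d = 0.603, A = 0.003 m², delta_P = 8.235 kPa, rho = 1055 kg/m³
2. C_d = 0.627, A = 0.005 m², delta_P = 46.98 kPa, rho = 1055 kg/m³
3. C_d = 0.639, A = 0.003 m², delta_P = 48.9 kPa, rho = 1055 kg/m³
Case 1: Q = 7.148 L/s
Case 2: Q = 29.59 L/s
Case 3: Q = 18.46 L/s
Ranking (highest first): 2, 3, 1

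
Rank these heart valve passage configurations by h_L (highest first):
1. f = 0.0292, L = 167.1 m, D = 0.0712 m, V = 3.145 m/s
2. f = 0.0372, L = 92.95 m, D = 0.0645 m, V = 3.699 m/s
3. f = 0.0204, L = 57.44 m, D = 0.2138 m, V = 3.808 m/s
Case 1: h_L = 34.55 m
Case 2: h_L = 37.39 m
Case 3: h_L = 4.051 m
Ranking (highest first): 2, 1, 3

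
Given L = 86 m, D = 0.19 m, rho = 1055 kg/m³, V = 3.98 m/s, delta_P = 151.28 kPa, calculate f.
Formula: \Delta P = f \frac{L}{D} \frac{\rho V^2}{2}
Substituting knowns: 151.28 = f·(86/0.19)·0.5·1055·3.98²/1000
Solving for f: f = (151.28·1000)/((86/0.19)·0.5·1055·3.98²) = 0.04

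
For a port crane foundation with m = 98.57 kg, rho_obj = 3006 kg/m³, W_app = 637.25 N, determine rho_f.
Formula: W_{app} = mg\left(1 - \frac{\rho_f}{\rho_{obj}}\right)
Substituting knowns: 637.25 = 98.57·9.81·(1 − rho_f/3006)
Solving for rho_f: rho_f = 3006·(1 − 637.25/(98.57·9.81)) = 1025 kg/m³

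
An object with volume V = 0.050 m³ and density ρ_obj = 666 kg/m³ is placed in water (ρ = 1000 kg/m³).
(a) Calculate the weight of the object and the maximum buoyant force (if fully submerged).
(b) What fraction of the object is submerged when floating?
(a) W=rho_obj*g*V=666*9.81*0.050=326.7 N; F_B(max)=rho*g*V=1000*9.81*0.050=490.5 N
(b) Floating fraction=rho_obj/rho=666/1000=0.666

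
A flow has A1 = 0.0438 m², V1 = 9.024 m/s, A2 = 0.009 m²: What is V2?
Formula: V_2 = \frac{A_1 V_1}{A_2}
V2 = 0.0438·9.024/0.009 = 43.92 m/s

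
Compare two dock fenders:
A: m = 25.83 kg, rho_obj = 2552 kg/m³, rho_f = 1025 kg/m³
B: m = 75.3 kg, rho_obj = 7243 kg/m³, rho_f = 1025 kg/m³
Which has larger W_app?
W_app(A) = 151.6 N, W_app(B) = 634.2 N. Answer: B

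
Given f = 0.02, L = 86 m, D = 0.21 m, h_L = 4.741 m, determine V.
Formula: h_L = f \frac{L}{D} \frac{V^2}{2g}
Substituting knowns: 4.741 = 0.02·(86/0.21)·V²/(2·9.81)
Solving for V: V = √(4.741·2·9.81/(0.02·(86/0.21))) = 3.37 m/s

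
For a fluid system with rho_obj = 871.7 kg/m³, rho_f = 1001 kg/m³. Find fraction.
Formula: f_{sub} = \frac{\rho_{obj}}{\rho_f}
fraction = 871.7/1001 = 0.8708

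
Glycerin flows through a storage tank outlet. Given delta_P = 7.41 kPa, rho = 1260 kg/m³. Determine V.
Formula: V = \sqrt{\frac{2 \Delta P}{\rho}}
V = √(2·(7.41·1000)/1260) = 3.43 m/s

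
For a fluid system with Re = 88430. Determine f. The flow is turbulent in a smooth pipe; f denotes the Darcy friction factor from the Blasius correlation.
Formula: f = \frac{0.316}{Re^{0.25}}
f = 0.316/88430^0.25 = 0.01832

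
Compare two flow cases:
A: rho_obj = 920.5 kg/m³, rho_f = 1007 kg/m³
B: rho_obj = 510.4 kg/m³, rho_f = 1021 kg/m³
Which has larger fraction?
fraction(A) = 0.9141, fraction(B) = 0.4999. Answer: A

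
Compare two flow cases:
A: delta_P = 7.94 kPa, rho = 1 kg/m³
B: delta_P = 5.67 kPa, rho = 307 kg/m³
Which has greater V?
V(A) = 126 m/s, V(B) = 6.078 m/s. Answer: A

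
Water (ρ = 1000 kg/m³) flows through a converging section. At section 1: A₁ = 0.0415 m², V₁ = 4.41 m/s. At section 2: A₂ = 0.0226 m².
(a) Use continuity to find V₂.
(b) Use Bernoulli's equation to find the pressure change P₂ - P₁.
(a) Continuity: A₁V₁=A₂V₂ -> V₂=A₁V₁/A₂=0.0415*4.41/0.0226=8.10 m/s
(b) Bernoulli: P₂-P₁=0.5*rho*(V₁^2-V₂^2)/1000=0.5*1000*(4.41^2-8.10^2)/1000=-23.08 kPa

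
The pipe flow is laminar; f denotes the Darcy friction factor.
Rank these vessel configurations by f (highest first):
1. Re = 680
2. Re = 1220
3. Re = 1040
Case 1: f = 0.09412
Case 2: f = 0.05246
Case 3: f = 0.06154
Ranking (highest first): 1, 3, 2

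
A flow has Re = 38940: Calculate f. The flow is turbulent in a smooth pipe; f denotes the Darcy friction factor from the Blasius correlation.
Formula: f = \frac{0.316}{Re^{0.25}}
f = 0.316/38940^0.25 = 0.0225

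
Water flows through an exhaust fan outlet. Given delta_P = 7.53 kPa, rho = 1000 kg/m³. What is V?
Formula: V = \sqrt{\frac{2 \Delta P}{\rho}}
V = √(2·(7.53·1000)/1000) = 3.881 m/s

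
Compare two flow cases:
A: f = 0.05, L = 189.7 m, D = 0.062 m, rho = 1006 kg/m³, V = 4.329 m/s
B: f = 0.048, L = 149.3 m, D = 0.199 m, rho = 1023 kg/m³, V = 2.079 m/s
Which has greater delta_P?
delta_P(A) = 1442 kPa, delta_P(B) = 79.62 kPa. Answer: A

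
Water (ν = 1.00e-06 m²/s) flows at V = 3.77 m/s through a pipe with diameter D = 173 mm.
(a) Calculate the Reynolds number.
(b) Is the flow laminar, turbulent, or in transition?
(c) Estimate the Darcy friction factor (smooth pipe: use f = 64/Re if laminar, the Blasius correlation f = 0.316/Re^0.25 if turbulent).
(a) Re = V·D/ν = 3.77·0.173/1.00e-06 = 652210
(b) Flow regime: turbulent (Re > 4000)
(c) Friction factor: f = 0.316/Re^0.25 = 0.316/652210^0.25 = 0.01112 (Blasius is strictly valid for Re ≲ 1e5; used here as the smooth-pipe estimate the problem specifies)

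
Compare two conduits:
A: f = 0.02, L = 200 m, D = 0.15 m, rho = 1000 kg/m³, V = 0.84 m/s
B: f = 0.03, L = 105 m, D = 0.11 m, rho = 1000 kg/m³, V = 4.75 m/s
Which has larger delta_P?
delta_P(A) = 9.408 kPa, delta_P(B) = 323.1 kPa. Answer: B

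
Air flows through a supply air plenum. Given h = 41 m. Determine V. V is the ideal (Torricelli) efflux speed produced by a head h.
Formula: V = \sqrt{2 g h}
V = √(2·9.81·41) = 28.36 m/s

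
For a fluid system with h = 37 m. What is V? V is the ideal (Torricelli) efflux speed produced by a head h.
Formula: V = \sqrt{2 g h}
V = √(2·9.81·37) = 26.94 m/s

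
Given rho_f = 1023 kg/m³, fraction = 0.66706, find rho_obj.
Formula: f_{sub} = \frac{\rho_{obj}}{\rho_f}
Substituting knowns: 0.66706 = rho_obj/1023
Solving for rho_obj: rho_obj = 0.66706·1023 = 682.4 kg/m³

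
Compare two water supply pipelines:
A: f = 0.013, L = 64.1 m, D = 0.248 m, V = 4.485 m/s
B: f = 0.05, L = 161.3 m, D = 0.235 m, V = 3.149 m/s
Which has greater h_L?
h_L(A) = 3.445 m, h_L(B) = 17.35 m. Answer: B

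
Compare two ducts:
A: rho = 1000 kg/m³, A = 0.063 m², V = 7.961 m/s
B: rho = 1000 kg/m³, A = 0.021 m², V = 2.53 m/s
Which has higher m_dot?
m_dot(A) = 501.5 kg/s, m_dot(B) = 53.13 kg/s. Answer: A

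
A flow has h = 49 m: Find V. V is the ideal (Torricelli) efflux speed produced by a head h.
Formula: V = \sqrt{2 g h}
V = √(2·9.81·49) = 31.01 m/s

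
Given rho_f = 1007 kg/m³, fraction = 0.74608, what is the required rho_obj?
Formula: f_{sub} = \frac{\rho_{obj}}{\rho_f}
Substituting knowns: 0.74608 = rho_obj/1007
Solving for rho_obj: rho_obj = 0.74608·1007 = 751.3 kg/m³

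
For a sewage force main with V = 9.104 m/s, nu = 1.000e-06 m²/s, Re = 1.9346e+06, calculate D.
Formula: Re = \frac{V D}{\nu}
Substituting knowns: 1.9346e+06 = 9.104·D/1.000e-06
Solving for D: D = 1.9346e+06·1.000e-06/9.104 = 0.2125 m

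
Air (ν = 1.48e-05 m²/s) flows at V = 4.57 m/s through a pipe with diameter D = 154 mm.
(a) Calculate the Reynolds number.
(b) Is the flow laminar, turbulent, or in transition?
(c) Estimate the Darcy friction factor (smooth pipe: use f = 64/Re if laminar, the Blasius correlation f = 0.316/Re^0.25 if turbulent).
(a) Re = V·D/ν = 4.57·0.154/1.48e-05 = 47553
(b) Flow regime: turbulent (Re > 4000)
(c) Friction factor: f = 0.316/Re^0.25 = 0.316/47553^0.25 = 0.0214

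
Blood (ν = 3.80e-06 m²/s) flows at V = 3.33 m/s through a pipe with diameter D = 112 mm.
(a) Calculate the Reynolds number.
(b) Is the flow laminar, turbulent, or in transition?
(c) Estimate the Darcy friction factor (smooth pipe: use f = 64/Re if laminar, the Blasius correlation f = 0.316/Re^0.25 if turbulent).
(a) Re = V·D/ν = 3.33·0.112/3.80e-06 = 98147
(b) Flow regime: turbulent (Re > 4000)
(c) Friction factor: f = 0.316/Re^0.25 = 0.316/98147^0.25 = 0.01785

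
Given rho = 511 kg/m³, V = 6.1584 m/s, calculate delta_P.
Formula: V = \sqrt{\frac{2 \Delta P}{\rho}}
Substituting knowns: 6.1584 = √(2·(delta_P·1000)/511)
Solving for delta_P: delta_P = 6.1584²·511/2/1000 = 9.69 kPa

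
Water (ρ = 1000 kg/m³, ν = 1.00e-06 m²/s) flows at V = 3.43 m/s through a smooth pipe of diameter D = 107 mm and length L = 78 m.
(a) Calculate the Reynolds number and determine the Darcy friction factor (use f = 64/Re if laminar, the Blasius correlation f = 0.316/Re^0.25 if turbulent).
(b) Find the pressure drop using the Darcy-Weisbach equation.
(a) Re = V·D/ν = 3.43·0.107/1.00e-06 = 367010 → turbulent (Re > 4000); f = 0.316/Re^0.25 = 0.316/367010^0.25 = 0.012839 (Blasius is strictly valid for Re ≲ 1e5; used here as the smooth-pipe estimate the problem specifies)
(b) Darcy-Weisbach: ΔP = f·(L/D)·½ρV²/1000 = 0.012839·(78/0.107)·½·1000·3.43²/1000 = 55.06 kPa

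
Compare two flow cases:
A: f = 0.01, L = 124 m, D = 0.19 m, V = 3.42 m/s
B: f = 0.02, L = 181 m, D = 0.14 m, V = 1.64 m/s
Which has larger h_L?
h_L(A) = 3.891 m, h_L(B) = 3.545 m. Answer: A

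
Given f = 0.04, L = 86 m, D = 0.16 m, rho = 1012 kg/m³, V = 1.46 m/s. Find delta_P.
Formula: \Delta P = f \frac{L}{D} \frac{\rho V^2}{2}
delta_P = 0.04·(86/0.16)·0.5·1012·1.46²/1000 = 23.19 kPa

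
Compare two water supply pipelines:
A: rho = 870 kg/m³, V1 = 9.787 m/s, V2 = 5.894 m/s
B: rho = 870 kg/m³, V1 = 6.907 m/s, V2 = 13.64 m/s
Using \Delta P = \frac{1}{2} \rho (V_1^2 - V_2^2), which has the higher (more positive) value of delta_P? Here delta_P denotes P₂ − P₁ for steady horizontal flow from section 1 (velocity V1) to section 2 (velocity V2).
delta_P(A) = 26.56 kPa, delta_P(B) = -60.18 kPa. Answer: A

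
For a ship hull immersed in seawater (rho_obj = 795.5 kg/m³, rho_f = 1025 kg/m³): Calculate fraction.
Formula: f_{sub} = \frac{\rho_{obj}}{\rho_f}
fraction = 795.5/1025 = 0.7761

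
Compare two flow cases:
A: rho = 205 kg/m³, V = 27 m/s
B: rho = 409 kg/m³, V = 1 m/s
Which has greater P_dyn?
P_dyn(A) = 74.72 kPa, P_dyn(B) = 0.2045 kPa. Answer: A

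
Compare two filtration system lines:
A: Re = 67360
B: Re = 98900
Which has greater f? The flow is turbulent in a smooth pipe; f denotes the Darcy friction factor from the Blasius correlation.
f(A) = 0.01961, f(B) = 0.01782. Answer: A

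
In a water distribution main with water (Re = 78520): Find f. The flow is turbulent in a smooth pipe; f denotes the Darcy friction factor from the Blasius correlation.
Formula: f = \frac{0.316}{Re^{0.25}}
f = 0.316/78520^0.25 = 0.01888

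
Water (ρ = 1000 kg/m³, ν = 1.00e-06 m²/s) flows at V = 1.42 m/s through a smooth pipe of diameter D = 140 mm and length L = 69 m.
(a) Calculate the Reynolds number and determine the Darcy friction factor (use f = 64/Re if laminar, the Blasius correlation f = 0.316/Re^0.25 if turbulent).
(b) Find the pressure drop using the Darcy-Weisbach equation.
(a) Re = V·D/ν = 1.42·0.14/1.00e-06 = 198800 → turbulent (Re > 4000); f = 0.316/Re^0.25 = 0.316/198800^0.25 = 0.014965 (Blasius is strictly valid for Re ≲ 1e5; used here as the smooth-pipe estimate the problem specifies)
(b) Darcy-Weisbach: ΔP = f·(L/D)·½ρV²/1000 = 0.014965·(69/0.140)·½·1000·1.42²/1000 = 7.436 kPa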